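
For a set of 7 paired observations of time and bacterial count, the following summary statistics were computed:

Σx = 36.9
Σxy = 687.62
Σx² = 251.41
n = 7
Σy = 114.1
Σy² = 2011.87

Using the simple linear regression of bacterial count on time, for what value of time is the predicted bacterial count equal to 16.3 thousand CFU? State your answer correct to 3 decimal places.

Sxx = Σx² − (Σx)²/n = 251.41 − 194.515714 = 56.894286
Sxy = Σxy − (Σx)(Σy)/n = 687.62 − 601.47 = 86.15
b = Sxy/Sxx = 86.15/56.894286 = 1.514212
a = ȳ − b·x̄ = 16.3 − 1.514212·5.271429 = 8.317941
Set a + b·x = 16.3: x = (16.3 − 8.317941) / 1.514212 = 5.271429

5.271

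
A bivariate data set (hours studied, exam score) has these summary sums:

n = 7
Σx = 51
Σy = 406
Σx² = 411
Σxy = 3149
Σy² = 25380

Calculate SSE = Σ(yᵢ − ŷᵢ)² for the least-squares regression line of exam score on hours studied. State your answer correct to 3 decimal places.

906.757

Sxx = Σx² − (Σx)²/n = 411 − 371.571429 = 39.428571
Sxy = Σxy − (Σx)(Σy)/n = 3149 − 2958 = 191
Syy = Σy² − (Σy)²/n = 25380 − 23548 = 1832
b = Sxy/Sxx = 191/39.428571 = 4.844203
SSE = Syy − b·Sxy = 1832 − 4.844203·191 = 906.757246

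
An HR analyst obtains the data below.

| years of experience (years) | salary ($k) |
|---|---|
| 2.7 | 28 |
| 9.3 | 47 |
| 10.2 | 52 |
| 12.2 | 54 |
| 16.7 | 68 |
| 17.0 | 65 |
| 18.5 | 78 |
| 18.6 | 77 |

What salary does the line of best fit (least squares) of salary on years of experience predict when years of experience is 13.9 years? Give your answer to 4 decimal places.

60.8484

n = 8, Σx = 105.2, Σy = 469, Σxy = 6817.7, Σx² = 1602.76
Sxx = Σx² − (Σx)²/n = 1602.76 − 1383.38 = 219.38
Sxy = Σxy − (Σx)(Σy)/n = 6817.7 − 6167.35 = 650.35
b = Sxy/Sxx = 650.35/219.38 = 2.964491
a = ȳ − b·x̄ = 58.625 − 2.964491·13.15 = 19.641945
ŷ(13.9) = a + b·13.9 = 19.641945 + 2.964491·13.9 = 60.848368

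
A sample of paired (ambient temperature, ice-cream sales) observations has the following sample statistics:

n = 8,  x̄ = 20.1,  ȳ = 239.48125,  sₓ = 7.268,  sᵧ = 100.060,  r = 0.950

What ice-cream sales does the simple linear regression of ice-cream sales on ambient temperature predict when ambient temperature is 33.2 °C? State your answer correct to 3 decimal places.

b = r · sᵧ/sₓ = 0.95 · 100.06/7.268 = 13.078839
a = ȳ − b·x̄ = 239.48125 − 13.078839·20.1 = -23.403409
ŷ(33.2) = a + b·33.2 = -23.403409 + 13.078839·33.2 = 410.814038

410.814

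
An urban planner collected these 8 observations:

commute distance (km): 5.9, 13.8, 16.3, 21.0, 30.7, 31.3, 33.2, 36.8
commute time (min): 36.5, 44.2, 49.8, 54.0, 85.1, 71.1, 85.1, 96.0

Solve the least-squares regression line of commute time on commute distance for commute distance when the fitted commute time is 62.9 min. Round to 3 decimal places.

22.426

n = 8, Σx = 189, Σy = 521.8, Σxy = 13967.17, Σx² = 5310.6
Sxx = Σx² − (Σx)²/n = 5310.6 − 4465.125 = 845.475
Sxy = Σxy − (Σx)(Σy)/n = 13967.17 − 12327.525 = 1639.645
b = Sxy/Sxx = 1639.645/845.475 = 1.939318
a = ȳ − b·x̄ = 65.225 − 1.939318·23.625 = 19.408609
Set a + b·x = 62.9: x = (62.9 − 19.408609) / 1.939318 = 22.426125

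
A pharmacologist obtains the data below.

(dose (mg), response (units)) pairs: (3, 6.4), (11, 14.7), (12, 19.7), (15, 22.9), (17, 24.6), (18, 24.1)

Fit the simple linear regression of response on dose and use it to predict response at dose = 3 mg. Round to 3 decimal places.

n = 6, Σx = 76, Σy = 112.4, Σxy = 1612.8, Σx² = 1112
Sxx = Σx² − (Σx)²/n = 1112 − 962.666667 = 149.333333
Sxy = Σxy − (Σx)(Σy)/n = 1612.8 − 1423.733333 = 189.066667
b = Sxy/Sxx = 189.066667/149.333333 = 1.266071
a = ȳ − b·x̄ = 18.733333 − 1.266071·12.666667 = 2.696429
ŷ(3) = a + b·3 = 2.696429 + 1.266071·3 = 6.494643

6.495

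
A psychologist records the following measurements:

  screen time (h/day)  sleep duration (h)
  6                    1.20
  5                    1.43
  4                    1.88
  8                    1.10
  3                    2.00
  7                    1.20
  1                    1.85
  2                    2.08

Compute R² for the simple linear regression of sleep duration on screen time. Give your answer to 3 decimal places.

0.823

n = 8, Σx = 36, Σy = 12.74, Σxy = 51.08, Σx² = 204, Σy² = 21.4182
Sxx = Σx² − (Σx)²/n = 204 − 162 = 42
Sxy = Σxy − (Σx)(Σy)/n = 51.08 − 57.33 = -6.25
Syy = Σy² − (Σy)²/n = 21.4182 − 20.28845 = 1.12975
R² = Sxy²/(Sxx·Syy) = (-6.25)²/(42·1.12975) = 0.823244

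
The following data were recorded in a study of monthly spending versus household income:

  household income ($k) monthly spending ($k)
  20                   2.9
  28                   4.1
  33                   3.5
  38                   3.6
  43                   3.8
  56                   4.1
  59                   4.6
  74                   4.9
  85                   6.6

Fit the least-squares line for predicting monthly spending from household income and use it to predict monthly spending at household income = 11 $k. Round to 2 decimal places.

2.57

n = 9, Σx = 436, Σy = 38.1, Σxy = 2013.1, Σx² = 24884
Sxx = Σx² − (Σx)²/n = 24884 − 21121.777778 = 3762.222222
Sxy = Σxy − (Σx)(Σy)/n = 2013.1 − 1845.733333 = 167.366667
b = Sxy/Sxx = 167.366667/3762.222222 = 0.044486
a = ȳ − b·x̄ = 4.233333 − 0.044486·48.444444 = 2.078228
ŷ(11) = a + b·11 = 2.078228 + 0.044486·11 = 2.567575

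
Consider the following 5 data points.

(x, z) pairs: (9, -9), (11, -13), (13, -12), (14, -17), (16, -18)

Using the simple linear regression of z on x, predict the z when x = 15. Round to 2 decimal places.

-16.81

n = 5, Σx = 63, Σy = -69, Σxy = -906, Σx² = 823
Sxx = Σx² − (Σx)²/n = 823 − 793.8 = 29.2
Sxy = Σxy − (Σx)(Σy)/n = -906 − (-869.4) = -36.6
b = Sxy/Sxx = -36.6/29.2 = -1.253425
a = ȳ − b·x̄ = -13.8 − (-1.253425)·12.6 = 1.993151
ŷ(15) = a + b·15 = 1.993151 + (-1.253425)·15 = -16.808219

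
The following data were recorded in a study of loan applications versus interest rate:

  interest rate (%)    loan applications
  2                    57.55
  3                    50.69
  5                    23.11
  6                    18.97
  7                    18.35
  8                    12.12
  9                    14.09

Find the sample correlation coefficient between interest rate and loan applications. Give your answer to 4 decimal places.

n = 7, Σx = 40, Σy = 194.88, Σxy = 848.76, Σx² = 268, Σy² = 7457.5566
Sxx = Σx² − (Σx)²/n = 268 − 228.571429 = 39.428571
Sxy = Σxy − (Σx)(Σy)/n = 848.76 − 1113.6 = -264.84
Syy = Σy² − (Σy)²/n = 7457.5566 − 5425.4592 = 2032.0974
r = Sxy/√(Sxx·Syy) = -264.84/√(80122.697486) = -264.84/283.059530 = -0.935634

-0.9356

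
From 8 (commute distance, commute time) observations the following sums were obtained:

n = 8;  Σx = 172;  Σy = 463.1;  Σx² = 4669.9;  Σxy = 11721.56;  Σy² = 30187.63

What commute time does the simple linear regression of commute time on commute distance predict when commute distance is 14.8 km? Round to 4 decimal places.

Sxx = Σx² − (Σx)²/n = 4669.9 − 3698 = 971.9
Sxy = Σxy − (Σx)(Σy)/n = 11721.56 − 9956.65 = 1764.91
b = Sxy/Sxx = 1764.91/971.9 = 1.815938
a = ȳ − b·x̄ = 57.8875 − 1.815938·21.5 = 18.844836
ŷ(14.8) = a + b·14.8 = 18.844836 + 1.815938·14.8 = 45.720716

45.7207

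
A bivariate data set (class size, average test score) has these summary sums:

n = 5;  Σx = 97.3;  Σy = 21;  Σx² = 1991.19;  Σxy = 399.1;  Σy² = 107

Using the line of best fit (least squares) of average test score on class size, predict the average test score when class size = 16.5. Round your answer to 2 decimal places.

4.49

Sxx = Σx² − (Σx)²/n = 1991.19 − 1893.458 = 97.732
Sxy = Σxy − (Σx)(Σy)/n = 399.1 − 408.66 = -9.56
b = Sxy/Sxx = -9.56/97.732 = -0.097819
a = ȳ − b·x̄ = 4.2 − (-0.097819)·19.46 = 6.103548
ŷ(16.5) = a + b·16.5 = 6.103548 + (-0.097819)·16.5 = 4.489543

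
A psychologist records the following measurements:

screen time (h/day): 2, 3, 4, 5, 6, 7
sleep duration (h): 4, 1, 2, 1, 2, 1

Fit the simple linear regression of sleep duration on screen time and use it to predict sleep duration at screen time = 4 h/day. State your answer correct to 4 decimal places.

2.0190

n = 6, Σx = 27, Σy = 11, Σxy = 43, Σx² = 139
Sxx = Σx² − (Σx)²/n = 139 − 121.5 = 17.5
Sxy = Σxy − (Σx)(Σy)/n = 43 − 49.5 = -6.5
b = Sxy/Sxx = -6.5/17.5 = -0.371429
a = ȳ − b·x̄ = 1.833333 − (-0.371429)·4.5 = 3.504762
ŷ(4) = a + b·4 = 3.504762 + (-0.371429)·4 = 2.019048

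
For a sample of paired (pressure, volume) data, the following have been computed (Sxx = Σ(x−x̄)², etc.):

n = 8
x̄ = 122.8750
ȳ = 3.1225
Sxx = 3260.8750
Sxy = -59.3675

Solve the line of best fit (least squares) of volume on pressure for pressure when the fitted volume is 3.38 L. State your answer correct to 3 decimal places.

108.731

b = Sxy/Sxx = -59.3675/3260.875 = -0.018206
a = ȳ − b·x̄ = 3.1225 − (-0.018206)·122.875 = 5.359563
Set a + b·x = 3.38: x = (3.38 − 5.359563) / (-0.018206) = 108.731313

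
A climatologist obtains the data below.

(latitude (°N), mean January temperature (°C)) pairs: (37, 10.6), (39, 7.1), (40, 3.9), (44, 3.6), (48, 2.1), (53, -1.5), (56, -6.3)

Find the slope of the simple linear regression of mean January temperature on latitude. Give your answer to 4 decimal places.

n = 7, Σx = 317, Σy = 19.5, Σxy = 652, Σx² = 14675
Sxx = Σx² − (Σx)²/n = 14675 − 14355.571429 = 319.428571
Sxy = Σxy − (Σx)(Σy)/n = 652 − 883.071429 = -231.071429
b = Sxy/Sxx = -231.071429/319.428571 = -0.723390

-0.7234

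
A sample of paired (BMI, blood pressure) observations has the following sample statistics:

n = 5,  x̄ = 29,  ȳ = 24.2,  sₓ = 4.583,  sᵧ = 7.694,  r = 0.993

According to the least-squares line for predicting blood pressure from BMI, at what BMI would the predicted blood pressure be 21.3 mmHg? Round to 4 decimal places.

b = r · sᵧ/sₓ = 0.993 · 7.694/4.583 = 1.667061
a = ȳ − b·x̄ = 24.2 − 1.667061·29 = -24.144778
Set a + b·x = 21.3: x = (21.3 − (-24.144778)) / 1.667061 = 27.260412

27.2604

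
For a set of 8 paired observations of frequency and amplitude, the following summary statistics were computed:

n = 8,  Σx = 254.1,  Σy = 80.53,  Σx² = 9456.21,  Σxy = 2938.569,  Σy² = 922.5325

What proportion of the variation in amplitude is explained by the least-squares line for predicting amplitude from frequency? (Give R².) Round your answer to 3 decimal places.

Sxx = Σx² − (Σx)²/n = 9456.21 − 8070.85125 = 1385.35875
Sxy = Σxy − (Σx)(Σy)/n = 2938.569 − 2557.834125 = 380.734875
Syy = Σy² − (Σy)²/n = 922.5325 − 810.635112 = 111.897387
R² = Sxy²/(Sxx·Syy) = (380.734875)²/(1385.35875·111.897387) = 0.935111

0.935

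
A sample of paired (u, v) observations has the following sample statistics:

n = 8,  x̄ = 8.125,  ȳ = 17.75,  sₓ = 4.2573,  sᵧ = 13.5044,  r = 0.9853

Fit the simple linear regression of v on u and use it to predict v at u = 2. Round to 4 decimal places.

b = r · sᵧ/sₓ = 0.9853 · 13.5044/4.2573 = 3.125428
a = ȳ − b·x̄ = 17.75 − 3.125428·8.125 = -7.644104
ŷ(2) = a + b·2 = -7.644104 + 3.125428·2 = -1.393248

-1.3932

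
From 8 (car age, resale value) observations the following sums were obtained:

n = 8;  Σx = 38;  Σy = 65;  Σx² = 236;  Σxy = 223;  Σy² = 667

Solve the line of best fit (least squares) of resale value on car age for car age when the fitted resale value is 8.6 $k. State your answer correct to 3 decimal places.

Sxx = Σx² − (Σx)²/n = 236 − 180.5 = 55.5
Sxy = Σxy − (Σx)(Σy)/n = 223 − 308.75 = -85.75
b = Sxy/Sxx = -85.75/55.5 = -1.545045
a = ȳ − b·x̄ = 8.125 − (-1.545045)·4.75 = 15.463964
Set a + b·x = 8.6: x = (8.6 − 15.463964) / (-1.545045) = 4.442566

4.443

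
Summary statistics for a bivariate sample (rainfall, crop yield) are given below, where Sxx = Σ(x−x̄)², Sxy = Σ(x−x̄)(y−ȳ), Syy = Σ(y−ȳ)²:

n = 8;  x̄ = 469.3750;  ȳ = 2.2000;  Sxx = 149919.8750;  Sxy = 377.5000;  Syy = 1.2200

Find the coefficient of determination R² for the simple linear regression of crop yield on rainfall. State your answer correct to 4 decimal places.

R² = Sxy²/(Sxx·Syy) = (377.5)²/(149919.875·1.22) = 0.779139

0.7791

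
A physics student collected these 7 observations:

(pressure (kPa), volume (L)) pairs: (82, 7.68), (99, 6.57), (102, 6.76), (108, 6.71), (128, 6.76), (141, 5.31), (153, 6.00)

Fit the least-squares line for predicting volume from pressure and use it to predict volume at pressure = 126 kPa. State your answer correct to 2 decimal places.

n = 7, Σx = 813, Σy = 45.79, Σxy = 5226.38, Σx² = 98267
Sxx = Σx² − (Σx)²/n = 98267 − 94424.142857 = 3842.857143
Sxy = Σxy − (Σx)(Σy)/n = 5226.38 − 5318.181429 = -91.801429
b = Sxy/Sxx = -91.801429/3842.857143 = -0.023889
a = ȳ − b·x̄ = 6.541429 − (-0.023889)·116.142857 = 9.315948
ŷ(126) = a + b·126 = 9.315948 + (-0.023889)·126 = 6.305953

6.31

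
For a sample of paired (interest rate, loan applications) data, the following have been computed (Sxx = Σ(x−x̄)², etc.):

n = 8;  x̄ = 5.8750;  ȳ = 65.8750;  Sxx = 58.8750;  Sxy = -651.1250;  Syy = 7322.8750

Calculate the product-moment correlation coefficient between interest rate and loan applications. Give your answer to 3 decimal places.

-0.992

r = Sxy/√(Sxx·Syy) = -651.125/√(431134.265625) = -651.125/656.608152 = -0.991649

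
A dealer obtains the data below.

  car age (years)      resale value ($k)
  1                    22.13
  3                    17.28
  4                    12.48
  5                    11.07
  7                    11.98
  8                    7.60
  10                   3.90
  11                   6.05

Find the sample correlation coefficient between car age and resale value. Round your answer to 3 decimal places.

-0.940

n = 8, Σx = 49, Σy = 92.49, Σxy = 429.45, Σx² = 385, Σy² = 1319.7235
Sxx = Σx² − (Σx)²/n = 385 − 300.125 = 84.875
Sxy = Σxy − (Σx)(Σy)/n = 429.45 − 566.50125 = -137.05125
Syy = Σy² − (Σy)²/n = 1319.7235 − 1069.300013 = 250.423487
r = Sxy/√(Sxx·Syy) = -137.05125/√(21254.693502) = -137.05125/145.789895 = -0.940060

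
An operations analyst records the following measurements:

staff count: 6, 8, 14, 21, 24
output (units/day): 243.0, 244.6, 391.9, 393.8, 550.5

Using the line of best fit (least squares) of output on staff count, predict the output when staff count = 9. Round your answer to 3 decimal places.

279.679

n = 5, Σx = 73, Σy = 1823.8, Σxy = 30383.2, Σx² = 1313
Sxx = Σx² − (Σx)²/n = 1313 − 1065.8 = 247.2
Sxy = Σxy − (Σx)(Σy)/n = 30383.2 − 26627.48 = 3755.72
b = Sxy/Sxx = 3755.72/247.2 = 15.193042
a = ȳ − b·x̄ = 364.76 − 15.193042·14.6 = 142.941586
ŷ(9) = a + b·9 = 142.941586 + 15.193042·9 = 279.678964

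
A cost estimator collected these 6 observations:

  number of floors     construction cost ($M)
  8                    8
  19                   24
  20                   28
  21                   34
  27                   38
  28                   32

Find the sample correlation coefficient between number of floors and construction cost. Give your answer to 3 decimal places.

0.928

n = 6, Σx = 123, Σy = 164, Σxy = 3716, Σx² = 2779, Σy² = 5048
Sxx = Σx² − (Σx)²/n = 2779 − 2521.5 = 257.5
Sxy = Σxy − (Σx)(Σy)/n = 3716 − 3362 = 354
Syy = Σy² − (Σy)²/n = 5048 − 4482.666667 = 565.333333
r = Sxy/√(Sxx·Syy) = 354/√(145573.333333) = 354/381.540736 = 0.927817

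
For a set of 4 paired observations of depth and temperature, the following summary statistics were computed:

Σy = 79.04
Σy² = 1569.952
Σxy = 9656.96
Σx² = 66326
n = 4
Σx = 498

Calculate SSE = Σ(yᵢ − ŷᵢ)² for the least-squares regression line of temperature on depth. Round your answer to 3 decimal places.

Sxx = Σx² − (Σx)²/n = 66326 − 62001 = 4325
Sxy = Σxy − (Σx)(Σy)/n = 9656.96 − 9840.48 = -183.52
Syy = Σy² − (Σy)²/n = 1569.952 − 1561.8304 = 8.1216
b = Sxy/Sxx = -183.52/4325 = -0.042432
SSE = Syy − b·Sxy = 8.1216 − (-0.042432)·(-183.52) = 0.334411

0.334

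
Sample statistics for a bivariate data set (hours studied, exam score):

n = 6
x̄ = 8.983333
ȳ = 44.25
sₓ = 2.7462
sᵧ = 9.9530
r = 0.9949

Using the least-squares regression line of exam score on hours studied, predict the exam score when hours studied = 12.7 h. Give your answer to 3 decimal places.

b = r · sᵧ/sₓ = 0.9949 · 9.953/2.7462 = 3.605797
a = ȳ − b·x̄ = 44.25 − 3.605797·8.983333 = 11.857925
ŷ(12.7) = a + b·12.7 = 11.857925 + 3.605797·12.7 = 57.651547

57.652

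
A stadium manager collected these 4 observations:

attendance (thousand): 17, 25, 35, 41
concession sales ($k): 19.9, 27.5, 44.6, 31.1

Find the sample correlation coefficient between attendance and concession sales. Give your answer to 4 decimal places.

0.6994

n = 4, Σx = 118, Σy = 123.1, Σxy = 3861.9, Σx² = 3820, Σy² = 4108.63
Sxx = Σx² − (Σx)²/n = 3820 − 3481 = 339
Sxy = Σxy − (Σx)(Σy)/n = 3861.9 − 3631.45 = 230.45
Syy = Σy² − (Σy)²/n = 4108.63 − 3788.4025 = 320.2275
r = Sxy/√(Sxx·Syy) = 230.45/√(108557.1225) = 230.45/329.480079 = 0.699435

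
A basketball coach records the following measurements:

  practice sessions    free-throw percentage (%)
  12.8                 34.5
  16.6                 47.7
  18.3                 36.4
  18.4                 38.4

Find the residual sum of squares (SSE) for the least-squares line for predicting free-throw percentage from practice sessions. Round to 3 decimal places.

n = 4, Σx = 66.1, Σy = 157, Σxy = 2606.1, Σx² = 1112.85, Σy² = 6265.06
Sxx = Σx² − (Σx)²/n = 1112.85 − 1092.3025 = 20.5475
Sxy = Σxy − (Σx)(Σy)/n = 2606.1 − 2594.425 = 11.675
Syy = Σy² − (Σy)²/n = 6265.06 − 6162.25 = 102.81
b = Sxy/Sxx = 11.675/20.5475 = 0.568196
SSE = Syy − b·Sxy = 102.81 − 0.568196·11.675 = 96.176316

96.176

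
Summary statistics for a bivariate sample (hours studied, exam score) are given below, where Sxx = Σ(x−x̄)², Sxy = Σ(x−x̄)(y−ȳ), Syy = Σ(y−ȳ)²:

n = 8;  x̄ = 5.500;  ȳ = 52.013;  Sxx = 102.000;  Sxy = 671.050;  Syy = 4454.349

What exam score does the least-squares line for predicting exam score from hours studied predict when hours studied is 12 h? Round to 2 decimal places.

b = Sxy/Sxx = 671.05/102 = 6.578922
a = ȳ − b·x̄ = 52.013 − 6.578922·5.5 = 15.828931
ŷ(12) = a + b·12 = 15.828931 + 6.578922·12 = 94.775990

94.78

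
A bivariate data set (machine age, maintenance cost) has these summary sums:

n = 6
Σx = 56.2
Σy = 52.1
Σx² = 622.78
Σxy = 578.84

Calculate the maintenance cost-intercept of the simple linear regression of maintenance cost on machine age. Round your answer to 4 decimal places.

-0.1452

Sxx = Σx² − (Σx)²/n = 622.78 − 526.406667 = 96.373333
Sxy = Σxy − (Σx)(Σy)/n = 578.84 − 488.003333 = 90.836667
b = Sxy/Sxx = 90.836667/96.373333 = 0.942550
a = ȳ − b·x̄ = 8.683333 − 0.942550·9.366667 = -0.145217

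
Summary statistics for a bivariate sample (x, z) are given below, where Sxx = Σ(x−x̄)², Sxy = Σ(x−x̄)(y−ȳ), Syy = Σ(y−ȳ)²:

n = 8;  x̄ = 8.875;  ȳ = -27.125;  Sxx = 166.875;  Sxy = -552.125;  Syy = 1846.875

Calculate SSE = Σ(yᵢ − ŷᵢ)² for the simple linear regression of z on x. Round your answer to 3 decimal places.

20.106

b = Sxy/Sxx = -552.125/166.875 = -3.308614
SSE = Syy − b·Sxy = 1846.875 − (-3.308614)·(-552.125) = 20.106367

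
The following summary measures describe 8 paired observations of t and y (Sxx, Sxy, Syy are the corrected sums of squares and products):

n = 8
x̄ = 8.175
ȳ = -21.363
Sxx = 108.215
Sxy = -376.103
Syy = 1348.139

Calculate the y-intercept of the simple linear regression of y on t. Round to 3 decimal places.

7.049

b = Sxy/Sxx = -376.103/108.215 = -3.475516
a = ȳ − b·x̄ = -21.363 − (-3.475516)·8.175 = 7.049346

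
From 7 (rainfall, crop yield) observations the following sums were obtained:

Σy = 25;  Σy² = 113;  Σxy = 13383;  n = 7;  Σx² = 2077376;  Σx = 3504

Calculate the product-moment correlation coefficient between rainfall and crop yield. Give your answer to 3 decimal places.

Sxx = Σx² − (Σx)²/n = 2077376 − 1754002.285714 = 323373.714286
Sxy = Σxy − (Σx)(Σy)/n = 13383 − 12514.285714 = 868.714286
Syy = Σy² − (Σy)²/n = 113 − 89.285714 = 23.714286
r = Sxy/√(Sxx·Syy) = 868.714286/√(7668576.653061) = 868.714286/2769.219503 = 0.313704

0.314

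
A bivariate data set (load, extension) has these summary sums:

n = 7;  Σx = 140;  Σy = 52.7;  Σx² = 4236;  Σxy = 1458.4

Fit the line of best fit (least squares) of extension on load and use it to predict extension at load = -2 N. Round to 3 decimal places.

Sxx = Σx² − (Σx)²/n = 4236 − 2800 = 1436
Sxy = Σxy − (Σx)(Σy)/n = 1458.4 − 1054 = 404.4
b = Sxy/Sxx = 404.4/1436 = 0.281616
a = ȳ − b·x̄ = 7.528571 − 0.281616·20 = 1.896259
ŷ(-2) = a + b·-2 = 1.896259 + 0.281616·(-2) = 1.333028

1.333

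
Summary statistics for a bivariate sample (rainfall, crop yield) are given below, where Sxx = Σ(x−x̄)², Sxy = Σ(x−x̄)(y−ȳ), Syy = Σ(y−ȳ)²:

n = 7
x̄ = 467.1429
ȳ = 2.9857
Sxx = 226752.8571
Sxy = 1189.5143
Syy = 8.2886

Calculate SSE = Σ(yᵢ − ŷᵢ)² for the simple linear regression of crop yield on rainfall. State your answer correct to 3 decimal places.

2.049

b = Sxy/Sxx = 1189.5143/226752.8571 = 0.005246
SSE = Syy − b·Sxy = 8.2886 − 0.005246·1189.5143 = 2.048572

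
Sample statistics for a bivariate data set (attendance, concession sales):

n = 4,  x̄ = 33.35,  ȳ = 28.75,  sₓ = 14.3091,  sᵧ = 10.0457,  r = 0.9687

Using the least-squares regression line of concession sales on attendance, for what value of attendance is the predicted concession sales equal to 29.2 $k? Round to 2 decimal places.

34.01

b = r · sᵧ/sₓ = 0.9687 · 10.0457/14.3091 = 0.680076
a = ȳ − b·x̄ = 28.75 − 0.680076·33.35 = 6.069479
Set a + b·x = 29.2: x = (29.2 − 6.069479) / 0.680076 = 34.011691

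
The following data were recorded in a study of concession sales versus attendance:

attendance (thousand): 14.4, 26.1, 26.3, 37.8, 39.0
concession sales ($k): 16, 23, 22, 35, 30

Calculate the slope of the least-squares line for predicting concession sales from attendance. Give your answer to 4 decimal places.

n = 5, Σx = 143.6, Σy = 126, Σxy = 3902.3, Σx² = 4530.1
Sxx = Σx² − (Σx)²/n = 4530.1 − 4124.192 = 405.908
Sxy = Σxy − (Σx)(Σy)/n = 3902.3 − 3618.72 = 283.58
b = Sxy/Sxx = 283.58/405.908 = 0.698631

0.6986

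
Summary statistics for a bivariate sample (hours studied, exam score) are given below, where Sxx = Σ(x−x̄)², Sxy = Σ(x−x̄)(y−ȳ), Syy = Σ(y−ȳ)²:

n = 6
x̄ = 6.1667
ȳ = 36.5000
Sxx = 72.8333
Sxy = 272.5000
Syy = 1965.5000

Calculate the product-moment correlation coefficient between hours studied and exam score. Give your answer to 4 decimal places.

0.7202

r = Sxy/√(Sxx·Syy) = 272.5/√(143153.85115) = 272.5/378.356778 = 0.720220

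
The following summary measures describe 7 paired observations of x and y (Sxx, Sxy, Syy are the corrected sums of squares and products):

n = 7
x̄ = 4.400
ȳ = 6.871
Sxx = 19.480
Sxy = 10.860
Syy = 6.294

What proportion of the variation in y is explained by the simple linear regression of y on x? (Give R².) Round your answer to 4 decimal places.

R² = Sxy²/(Sxx·Syy) = (10.86)²/(19.48·6.294) = 0.961931

0.9619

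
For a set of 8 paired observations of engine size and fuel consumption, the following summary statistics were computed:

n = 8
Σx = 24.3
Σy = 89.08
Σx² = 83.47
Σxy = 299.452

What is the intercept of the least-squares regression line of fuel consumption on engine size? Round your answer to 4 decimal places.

Sxx = Σx² − (Σx)²/n = 83.47 − 73.81125 = 9.65875
Sxy = Σxy − (Σx)(Σy)/n = 299.452 − 270.5805 = 28.8715
b = Sxy/Sxx = 28.8715/9.65875 = 2.989155
a = ȳ − b·x̄ = 11.135 − 2.989155·3.0375 = 2.055442

2.0554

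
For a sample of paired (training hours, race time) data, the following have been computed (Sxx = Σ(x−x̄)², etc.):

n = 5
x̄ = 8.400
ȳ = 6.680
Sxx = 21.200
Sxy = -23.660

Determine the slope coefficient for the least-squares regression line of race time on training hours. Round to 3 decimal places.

-1.116

b = Sxy/Sxx = -23.66/21.2 = -1.116038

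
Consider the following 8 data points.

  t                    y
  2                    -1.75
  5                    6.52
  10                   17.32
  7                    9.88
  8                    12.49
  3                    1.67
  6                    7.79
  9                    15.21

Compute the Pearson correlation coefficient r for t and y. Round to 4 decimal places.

n = 8, Σx = 50, Σy = 69.13, Σxy = 560.02, Σx² = 368, Σy² = 893.9869
Sxx = Σx² − (Σx)²/n = 368 − 312.5 = 55.5
Sxy = Σxy − (Σx)(Σy)/n = 560.02 − 432.0625 = 127.9575
Syy = Σy² − (Σy)²/n = 893.9869 − 597.369613 = 296.617287
r = Sxy/√(Sxx·Syy) = 127.9575/√(16462.259456) = 127.9575/128.305337 = 0.997289

0.9973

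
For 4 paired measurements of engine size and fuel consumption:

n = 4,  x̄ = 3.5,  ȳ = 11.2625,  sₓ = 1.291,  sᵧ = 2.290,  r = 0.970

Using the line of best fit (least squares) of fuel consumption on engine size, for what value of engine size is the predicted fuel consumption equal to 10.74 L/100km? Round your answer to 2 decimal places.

3.20

b = r · sᵧ/sₓ = 0.97 · 2.29/1.291 = 1.720604
a = ȳ − b·x̄ = 11.2625 − 1.720604·3.5 = 5.240385
Set a + b·x = 10.74: x = (10.74 − 5.240385) / 1.720604 = 3.196328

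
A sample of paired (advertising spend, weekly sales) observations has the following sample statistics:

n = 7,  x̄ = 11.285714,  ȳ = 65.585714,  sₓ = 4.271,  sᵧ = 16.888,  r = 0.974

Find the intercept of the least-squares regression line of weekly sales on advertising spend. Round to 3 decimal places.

b = r · sᵧ/sₓ = 0.974 · 16.888/4.271 = 3.851302
a = ȳ − b·x̄ = 65.585714 − 3.851302·11.285714 = 22.121018

22.121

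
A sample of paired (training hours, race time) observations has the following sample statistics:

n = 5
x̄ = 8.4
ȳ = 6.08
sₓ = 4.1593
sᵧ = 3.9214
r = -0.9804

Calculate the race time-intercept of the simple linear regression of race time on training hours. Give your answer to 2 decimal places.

b = r · sᵧ/sₓ = -0.9804 · 3.9214/4.1593 = -0.924324
a = ȳ − b·x̄ = 6.08 − (-0.924324)·8.4 = 13.844321

13.84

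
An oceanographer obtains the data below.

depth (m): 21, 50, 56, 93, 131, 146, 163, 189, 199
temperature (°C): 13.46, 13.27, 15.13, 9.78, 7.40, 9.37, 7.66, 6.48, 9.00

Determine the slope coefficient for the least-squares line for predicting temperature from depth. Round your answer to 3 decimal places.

n = 9, Σx = 1048, Σy = 91.55, Σxy = 9304.7, Σx² = 155094
Sxx = Σx² − (Σx)²/n = 155094 − 122033.777778 = 33060.222222
Sxy = Σxy − (Σx)(Σy)/n = 9304.7 − 10660.488889 = -1355.788889
b = Sxy/Sxx = -1355.788889/33060.222222 = -0.041010

-0.041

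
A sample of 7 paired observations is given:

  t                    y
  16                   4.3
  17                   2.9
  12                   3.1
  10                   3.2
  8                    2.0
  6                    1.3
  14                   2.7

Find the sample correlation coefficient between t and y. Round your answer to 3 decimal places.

0.757

n = 7, Σx = 83, Σy = 19.5, Σxy = 248.9, Σx² = 1085, Σy² = 59.73
Sxx = Σx² − (Σx)²/n = 1085 − 984.142857 = 100.857143
Sxy = Σxy − (Σx)(Σy)/n = 248.9 − 231.214286 = 17.685714
Syy = Σy² − (Σy)²/n = 59.73 − 54.321429 = 5.408571
r = Sxy/√(Sxx·Syy) = 17.685714/√(545.493061) = 17.685714/23.355793 = 0.757230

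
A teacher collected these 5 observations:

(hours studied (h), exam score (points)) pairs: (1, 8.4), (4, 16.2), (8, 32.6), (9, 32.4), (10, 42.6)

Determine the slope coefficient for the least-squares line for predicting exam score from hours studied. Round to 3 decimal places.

n = 5, Σx = 32, Σy = 132.2, Σxy = 1051.6, Σx² = 262
Sxx = Σx² − (Σx)²/n = 262 − 204.8 = 57.2
Sxy = Σxy − (Σx)(Σy)/n = 1051.6 − 846.08 = 205.52
b = Sxy/Sxx = 205.52/57.2 = 3.593007

3.593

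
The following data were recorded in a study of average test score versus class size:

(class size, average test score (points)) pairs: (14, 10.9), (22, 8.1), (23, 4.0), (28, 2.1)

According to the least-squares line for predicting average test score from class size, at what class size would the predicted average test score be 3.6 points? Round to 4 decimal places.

25.9398

n = 4, Σx = 87, Σy = 25.1, Σxy = 481.6, Σx² = 1993
Sxx = Σx² − (Σx)²/n = 1993 − 1892.25 = 100.75
Sxy = Σxy − (Σx)(Σy)/n = 481.6 − 545.925 = -64.325
b = Sxy/Sxx = -64.325/100.75 = -0.638462
a = ȳ − b·x̄ = 6.275 − (-0.638462)·21.75 = 20.161538
Set a + b·x = 3.6: x = (3.6 − 20.161538) / (-0.638462) = 25.939759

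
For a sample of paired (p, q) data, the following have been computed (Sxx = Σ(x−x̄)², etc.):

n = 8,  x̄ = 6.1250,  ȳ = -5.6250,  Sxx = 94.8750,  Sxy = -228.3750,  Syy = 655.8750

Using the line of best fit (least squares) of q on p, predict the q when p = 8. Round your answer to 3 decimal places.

b = Sxy/Sxx = -228.375/94.875 = -2.407115
a = ȳ − b·x̄ = -5.625 − (-2.407115)·6.125 = 9.118577
ŷ(8) = a + b·8 = 9.118577 + (-2.407115)·8 = -10.138340

-10.138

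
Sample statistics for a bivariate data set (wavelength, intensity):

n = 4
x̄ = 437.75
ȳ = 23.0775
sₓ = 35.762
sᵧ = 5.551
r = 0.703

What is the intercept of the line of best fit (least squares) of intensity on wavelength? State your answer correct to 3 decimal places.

b = r · sᵧ/sₓ = 0.703 · 5.551/35.762 = 0.109120
a = ȳ − b·x̄ = 23.0775 − 0.109120·437.75 = -24.689824

-24.690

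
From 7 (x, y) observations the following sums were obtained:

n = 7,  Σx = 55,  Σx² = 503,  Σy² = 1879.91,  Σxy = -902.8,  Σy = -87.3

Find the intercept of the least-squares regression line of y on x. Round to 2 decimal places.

11.58

Sxx = Σx² − (Σx)²/n = 503 − 432.142857 = 70.857143
Sxy = Σxy − (Σx)(Σy)/n = -902.8 − (-685.928571) = -216.871429
b = Sxy/Sxx = -216.871429/70.857143 = -3.060685
a = ȳ − b·x̄ = -12.471429 − (-3.060685)·7.857143 = 11.576815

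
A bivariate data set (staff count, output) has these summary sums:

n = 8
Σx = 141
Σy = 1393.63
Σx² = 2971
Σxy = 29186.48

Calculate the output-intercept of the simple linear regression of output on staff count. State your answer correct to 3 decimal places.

Sxx = Σx² − (Σx)²/n = 2971 − 2485.125 = 485.875
Sxy = Σxy − (Σx)(Σy)/n = 29186.48 − 24562.72875 = 4623.75125
b = Sxy/Sxx = 4623.75125/485.875 = 9.516339
a = ȳ − b·x̄ = 174.20375 − 9.516339·17.625 = 6.478274

6.478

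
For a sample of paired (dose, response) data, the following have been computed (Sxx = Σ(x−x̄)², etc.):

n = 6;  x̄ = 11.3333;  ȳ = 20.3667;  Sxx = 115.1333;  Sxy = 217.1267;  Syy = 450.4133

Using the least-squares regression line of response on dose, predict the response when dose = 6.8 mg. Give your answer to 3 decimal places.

b = Sxy/Sxx = 217.1267/115.1333 = 1.885872
a = ȳ − b·x̄ = 20.3667 − 1.885872·11.3333 = -1.006456
ŷ(6.8) = a + b·6.8 = -1.006456 + 1.885872·6.8 = 11.817475

11.817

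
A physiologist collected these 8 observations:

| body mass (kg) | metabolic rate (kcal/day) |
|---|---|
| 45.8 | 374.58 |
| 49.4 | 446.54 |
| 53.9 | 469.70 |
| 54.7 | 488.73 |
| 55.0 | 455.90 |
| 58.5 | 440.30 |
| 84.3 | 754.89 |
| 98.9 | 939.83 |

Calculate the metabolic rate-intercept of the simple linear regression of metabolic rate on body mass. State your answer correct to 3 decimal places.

n = 8, Σx = 500.5, Σy = 4370.47, Σxy = 298683.665, Σx² = 33770.25
Sxx = Σx² − (Σx)²/n = 33770.25 − 31312.53125 = 2457.71875
Sxy = Σxy − (Σx)(Σy)/n = 298683.665 − 273427.529375 = 25256.135625
b = Sxy/Sxx = 25256.135625/2457.71875 = 10.276251
a = ȳ − b·x̄ = 546.30875 − 10.276251·62.5625 = -96.599225

-96.599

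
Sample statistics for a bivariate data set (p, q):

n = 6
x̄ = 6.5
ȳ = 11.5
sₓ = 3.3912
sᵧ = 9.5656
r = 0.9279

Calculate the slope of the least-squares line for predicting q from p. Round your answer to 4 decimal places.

2.6173

b = r · sᵧ/sₓ = 0.9279 · 9.5656/3.3912 = 2.617339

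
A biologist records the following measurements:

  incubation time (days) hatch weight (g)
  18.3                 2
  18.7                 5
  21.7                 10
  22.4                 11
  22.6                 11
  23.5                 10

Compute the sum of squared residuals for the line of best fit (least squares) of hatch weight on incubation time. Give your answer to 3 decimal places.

8.677

n = 6, Σx = 127.2, Σy = 49, Σxy = 1077.1, Σx² = 2720.24, Σy² = 471
Sxx = Σx² − (Σx)²/n = 2720.24 − 2696.64 = 23.6
Sxy = Σxy − (Σx)(Σy)/n = 1077.1 − 1038.8 = 38.3
Syy = Σy² − (Σy)²/n = 471 − 400.166667 = 70.833333
b = Sxy/Sxx = 38.3/23.6 = 1.622881
SSE = Syy − b·Sxy = 70.833333 − 1.622881·38.3 = 8.676977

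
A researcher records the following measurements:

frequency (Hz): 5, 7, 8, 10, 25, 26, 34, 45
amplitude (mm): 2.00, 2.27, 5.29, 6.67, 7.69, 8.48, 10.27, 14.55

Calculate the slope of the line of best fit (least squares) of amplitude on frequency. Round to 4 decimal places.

n = 8, Σx = 160, Σy = 57.22, Σxy = 1551.57, Σx² = 4720
Sxx = Σx² − (Σx)²/n = 4720 − 3200 = 1520
Sxy = Σxy − (Σx)(Σy)/n = 1551.57 − 1144.4 = 407.17
b = Sxy/Sxx = 407.17/1520 = 0.267875

0.2679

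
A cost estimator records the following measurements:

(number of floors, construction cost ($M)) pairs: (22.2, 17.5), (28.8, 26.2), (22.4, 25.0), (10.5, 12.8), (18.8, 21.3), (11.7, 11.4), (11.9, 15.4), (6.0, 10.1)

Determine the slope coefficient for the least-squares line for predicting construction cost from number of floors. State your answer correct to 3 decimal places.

n = 8, Σx = 132.3, Σy = 139.7, Σxy = 2615.14, Σx² = 2602.23
Sxx = Σx² − (Σx)²/n = 2602.23 − 2187.91125 = 414.31875
Sxy = Σxy − (Σx)(Σy)/n = 2615.14 − 2310.28875 = 304.85125
b = Sxy/Sxx = 304.85125/414.31875 = 0.735789

0.736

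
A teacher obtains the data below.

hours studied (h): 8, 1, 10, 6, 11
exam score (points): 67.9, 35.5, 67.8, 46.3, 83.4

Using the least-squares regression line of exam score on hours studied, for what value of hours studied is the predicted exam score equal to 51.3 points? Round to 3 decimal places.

n = 5, Σx = 36, Σy = 300.9, Σxy = 2451.9, Σx² = 322
Sxx = Σx² − (Σx)²/n = 322 − 259.2 = 62.8
Sxy = Σxy − (Σx)(Σy)/n = 2451.9 − 2166.48 = 285.42
b = Sxy/Sxx = 285.42/62.8 = 4.544904
a = ȳ − b·x̄ = 60.18 − 4.544904·7.2 = 27.456688
Set a + b·x = 51.3: x = (51.3 − 27.456688) / 4.544904 = 5.246164

5.246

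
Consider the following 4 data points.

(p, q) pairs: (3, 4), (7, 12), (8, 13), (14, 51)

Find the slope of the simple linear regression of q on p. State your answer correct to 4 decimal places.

n = 4, Σx = 32, Σy = 80, Σxy = 914, Σx² = 318
Sxx = Σx² − (Σx)²/n = 318 − 256 = 62
Sxy = Σxy − (Σx)(Σy)/n = 914 − 640 = 274
b = Sxy/Sxx = 274/62 = 4.419355

4.4194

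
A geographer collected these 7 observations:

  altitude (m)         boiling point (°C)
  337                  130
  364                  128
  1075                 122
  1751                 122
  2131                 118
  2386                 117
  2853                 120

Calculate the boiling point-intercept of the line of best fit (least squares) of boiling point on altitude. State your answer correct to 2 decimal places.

n = 7, Σx = 10897, Σy = 857, Σxy = 1308154, Σx² = 22841457
Sxx = Σx² − (Σx)²/n = 22841457 − 16963515.571429 = 5877941.428571
Sxy = Σxy − (Σx)(Σy)/n = 1308154 − 1334104.142857 = -25950.142857
b = Sxy/Sxx = -25950.142857/5877941.428571 = -0.004415
a = ȳ − b·x̄ = 122.428571 − (-0.004415)·1556.714286 = 129.301208

129.30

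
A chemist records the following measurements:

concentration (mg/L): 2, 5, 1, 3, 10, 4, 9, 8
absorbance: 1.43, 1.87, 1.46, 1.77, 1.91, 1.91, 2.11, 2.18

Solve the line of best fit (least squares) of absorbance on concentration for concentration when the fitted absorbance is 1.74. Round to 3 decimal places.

n = 8, Σx = 42, Σy = 14.64, Σxy = 82.15, Σx² = 300
Sxx = Σx² − (Σx)²/n = 300 − 220.5 = 79.5
Sxy = Σxy − (Σx)(Σy)/n = 82.15 − 76.86 = 5.29
b = Sxy/Sxx = 5.29/79.5 = 0.066541
a = ȳ − b·x̄ = 1.83 − 0.066541·5.25 = 1.480660
Set a + b·x = 1.74: x = (1.74 − 1.480660) / 0.066541 = 3.897448

3.897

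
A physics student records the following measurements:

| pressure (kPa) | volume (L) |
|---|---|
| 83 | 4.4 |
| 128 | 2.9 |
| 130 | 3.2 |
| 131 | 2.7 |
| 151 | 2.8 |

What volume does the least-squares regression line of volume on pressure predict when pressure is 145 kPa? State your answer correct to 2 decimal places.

n = 5, Σx = 623, Σy = 16, Σxy = 1928.9, Σx² = 80135
Sxx = Σx² − (Σx)²/n = 80135 − 77625.8 = 2509.2
Sxy = Σxy − (Σx)(Σy)/n = 1928.9 − 1993.6 = -64.7
b = Sxy/Sxx = -64.7/2509.2 = -0.025785
a = ȳ − b·x̄ = 3.2 − (-0.025785)·124.6 = 6.412825
ŷ(145) = a + b·145 = 6.412825 + (-0.025785)·145 = 2.673984

2.67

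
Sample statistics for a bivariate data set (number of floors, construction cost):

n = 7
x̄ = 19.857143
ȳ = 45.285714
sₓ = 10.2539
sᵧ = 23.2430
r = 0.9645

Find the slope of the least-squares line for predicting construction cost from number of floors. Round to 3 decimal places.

b = r · sᵧ/sₓ = 0.9645 · 23.243/10.2539 = 2.186278

2.186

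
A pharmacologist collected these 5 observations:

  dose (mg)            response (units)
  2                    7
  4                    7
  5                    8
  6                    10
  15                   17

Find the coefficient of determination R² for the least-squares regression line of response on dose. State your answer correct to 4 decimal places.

n = 5, Σx = 32, Σy = 49, Σxy = 397, Σx² = 306, Σy² = 551
Sxx = Σx² − (Σx)²/n = 306 − 204.8 = 101.2
Sxy = Σxy − (Σx)(Σy)/n = 397 − 313.6 = 83.4
Syy = Σy² − (Σy)²/n = 551 − 480.2 = 70.8
R² = Sxy²/(Sxx·Syy) = (83.4)²/(101.2·70.8) = 0.970774

0.9708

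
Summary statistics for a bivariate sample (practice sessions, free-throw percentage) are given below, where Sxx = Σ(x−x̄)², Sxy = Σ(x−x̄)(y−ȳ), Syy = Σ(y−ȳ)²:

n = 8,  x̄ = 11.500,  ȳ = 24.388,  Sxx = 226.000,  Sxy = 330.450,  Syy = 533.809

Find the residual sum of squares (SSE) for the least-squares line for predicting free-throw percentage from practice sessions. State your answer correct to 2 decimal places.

50.64

b = Sxy/Sxx = 330.45/226 = 1.462168
SSE = Syy − b·Sxy = 533.809 − 1.462168·330.45 = 50.635538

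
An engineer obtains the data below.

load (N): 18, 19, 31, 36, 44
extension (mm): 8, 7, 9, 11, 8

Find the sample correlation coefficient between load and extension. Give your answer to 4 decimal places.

0.4613

n = 5, Σx = 148, Σy = 43, Σxy = 1304, Σx² = 4878, Σy² = 379
Sxx = Σx² − (Σx)²/n = 4878 − 4380.8 = 497.2
Sxy = Σxy − (Σx)(Σy)/n = 1304 − 1272.8 = 31.2
Syy = Σy² − (Σy)²/n = 379 − 369.8 = 9.2
r = Sxy/√(Sxx·Syy) = 31.2/√(4574.24) = 31.2/67.633128 = 0.461312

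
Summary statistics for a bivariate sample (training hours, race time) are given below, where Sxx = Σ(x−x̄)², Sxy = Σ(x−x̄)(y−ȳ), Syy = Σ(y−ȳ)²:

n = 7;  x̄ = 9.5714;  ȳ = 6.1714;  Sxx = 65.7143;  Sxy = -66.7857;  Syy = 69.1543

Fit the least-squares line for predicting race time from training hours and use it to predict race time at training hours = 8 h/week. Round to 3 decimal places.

b = Sxy/Sxx = -66.7857/65.7143 = -1.016304
a = ȳ − b·x̄ = 6.1714 − (-1.016304)·9.5714 = 15.898851
ŷ(8) = a + b·8 = 15.898851 + (-1.016304)·8 = 7.768420

7.768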